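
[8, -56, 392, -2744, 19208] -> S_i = 8*-7^i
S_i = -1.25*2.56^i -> [-1.25, -3.2, -8.19, -20.97, -53.69]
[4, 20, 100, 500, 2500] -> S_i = 4*5^i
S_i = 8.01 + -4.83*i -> [8.01, 3.18, -1.65, -6.48, -11.31]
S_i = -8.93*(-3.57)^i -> [-8.93, 31.88, -113.81, 406.31, -1450.52]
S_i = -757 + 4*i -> [-757, -753, -749, -745, -741]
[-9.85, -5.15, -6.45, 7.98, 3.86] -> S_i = Random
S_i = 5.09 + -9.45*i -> [5.09, -4.36, -13.81, -23.26, -32.71]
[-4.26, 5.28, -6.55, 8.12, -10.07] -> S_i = -4.26*(-1.24)^i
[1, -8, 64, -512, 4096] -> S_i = 1*-8^i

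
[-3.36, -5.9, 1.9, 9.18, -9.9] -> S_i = Random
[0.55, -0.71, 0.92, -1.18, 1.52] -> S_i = 0.55*(-1.29)^i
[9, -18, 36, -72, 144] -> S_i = 9*-2^i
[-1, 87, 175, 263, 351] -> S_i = -1 + 88*i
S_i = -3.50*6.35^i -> [-3.5, -22.22, -141.13, -896.17, -5690.66]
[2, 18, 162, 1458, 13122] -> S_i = 2*9^i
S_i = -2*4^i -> [-2, -8, -32, -128, -512]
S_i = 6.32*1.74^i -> [6.32, 11.0, 19.13, 33.29, 57.93]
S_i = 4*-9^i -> [4, -36, 324, -2916, 26244]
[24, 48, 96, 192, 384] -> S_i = 24*2^i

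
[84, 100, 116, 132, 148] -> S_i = 84 + 16*i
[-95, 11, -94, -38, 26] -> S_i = Random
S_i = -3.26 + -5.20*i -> [-3.26, -8.46, -13.66, -18.86, -24.06]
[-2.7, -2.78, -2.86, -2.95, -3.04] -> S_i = -2.70*1.03^i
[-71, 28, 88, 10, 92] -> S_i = Random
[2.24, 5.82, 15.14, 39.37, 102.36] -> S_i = 2.24*2.60^i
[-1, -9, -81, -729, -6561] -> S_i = -1*9^i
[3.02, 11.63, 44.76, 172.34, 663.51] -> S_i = 3.02*3.85^i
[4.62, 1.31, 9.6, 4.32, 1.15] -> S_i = Random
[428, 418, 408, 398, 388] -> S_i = 428 + -10*i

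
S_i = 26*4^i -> [26, 104, 416, 1664, 6656]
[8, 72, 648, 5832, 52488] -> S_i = 8*9^i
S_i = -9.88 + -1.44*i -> [-9.88, -11.32, -12.76, -14.2, -15.64]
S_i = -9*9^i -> [-9, -81, -729, -6561, -59049]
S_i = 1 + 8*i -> [1, 9, 17, 25, 33]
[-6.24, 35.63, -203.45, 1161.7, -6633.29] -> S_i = -6.24*(-5.71)^i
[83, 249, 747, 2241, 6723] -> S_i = 83*3^i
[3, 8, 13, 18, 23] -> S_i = 3 + 5*i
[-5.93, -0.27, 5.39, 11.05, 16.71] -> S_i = -5.93 + 5.66*i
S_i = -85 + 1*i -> [-85, -84, -83, -82, -81]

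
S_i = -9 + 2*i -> [-9, -7, -5, -3, -1]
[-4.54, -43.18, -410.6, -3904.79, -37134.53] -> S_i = -4.54*9.51^i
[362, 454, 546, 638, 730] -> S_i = 362 + 92*i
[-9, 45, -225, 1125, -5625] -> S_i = -9*-5^i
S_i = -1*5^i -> [-1, -5, -25, -125, -625]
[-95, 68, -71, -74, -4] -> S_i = Random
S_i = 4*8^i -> [4, 32, 256, 2048, 16384]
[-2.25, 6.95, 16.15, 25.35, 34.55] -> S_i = -2.25 + 9.20*i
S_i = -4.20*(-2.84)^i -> [-4.2, 11.93, -33.88, 96.21, -273.23]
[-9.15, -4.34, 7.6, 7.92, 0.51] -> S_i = Random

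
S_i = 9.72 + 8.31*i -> [9.72, 18.03, 26.34, 34.65, 42.96]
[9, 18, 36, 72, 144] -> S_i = 9*2^i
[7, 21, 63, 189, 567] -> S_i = 7*3^i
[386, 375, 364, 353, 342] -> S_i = 386 + -11*i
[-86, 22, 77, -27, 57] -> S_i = Random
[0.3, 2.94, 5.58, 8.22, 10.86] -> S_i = 0.30 + 2.64*i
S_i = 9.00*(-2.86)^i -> [9.0, -25.74, 73.62, -210.54, 602.15]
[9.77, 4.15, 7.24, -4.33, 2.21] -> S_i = Random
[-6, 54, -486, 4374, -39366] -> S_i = -6*-9^i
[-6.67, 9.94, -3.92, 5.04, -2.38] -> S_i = Random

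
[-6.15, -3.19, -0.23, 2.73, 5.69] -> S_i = -6.15 + 2.96*i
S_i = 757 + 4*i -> [757, 761, 765, 769, 773]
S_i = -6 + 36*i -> [-6, 30, 66, 102, 138]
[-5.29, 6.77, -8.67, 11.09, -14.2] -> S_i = -5.29*(-1.28)^i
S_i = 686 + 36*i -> [686, 722, 758, 794, 830]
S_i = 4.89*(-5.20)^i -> [4.89, -25.43, 132.23, -687.57, 3575.38]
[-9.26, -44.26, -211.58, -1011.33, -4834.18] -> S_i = -9.26*4.78^i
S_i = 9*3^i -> [9, 27, 81, 243, 729]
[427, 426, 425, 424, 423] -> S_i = 427 + -1*i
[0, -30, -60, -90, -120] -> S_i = 0 + -30*i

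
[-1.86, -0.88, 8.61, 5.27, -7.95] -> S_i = Random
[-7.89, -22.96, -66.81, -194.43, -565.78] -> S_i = -7.89*2.91^i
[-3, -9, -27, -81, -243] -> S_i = -3*3^i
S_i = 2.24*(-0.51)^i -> [2.24, -1.14, 0.58, -0.3, 0.15]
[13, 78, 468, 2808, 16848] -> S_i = 13*6^i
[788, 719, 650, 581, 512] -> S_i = 788 + -69*i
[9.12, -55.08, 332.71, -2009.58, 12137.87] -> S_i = 9.12*(-6.04)^i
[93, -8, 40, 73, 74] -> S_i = Random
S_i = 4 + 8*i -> [4, 12, 20, 28, 36]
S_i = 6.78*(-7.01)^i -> [6.78, -47.53, 333.17, -2335.52, 16372.0]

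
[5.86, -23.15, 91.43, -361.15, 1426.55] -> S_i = 5.86*(-3.95)^i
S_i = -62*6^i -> [-62, -372, -2232, -13392, -80352]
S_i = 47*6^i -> [47, 282, 1692, 10152, 60912]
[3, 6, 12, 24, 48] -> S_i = 3*2^i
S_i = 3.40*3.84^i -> [3.4, 13.06, 50.14, 192.52, 739.27]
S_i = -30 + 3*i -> [-30, -27, -24, -21, -18]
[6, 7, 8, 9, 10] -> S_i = 6 + 1*i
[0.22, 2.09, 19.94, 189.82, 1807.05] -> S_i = 0.22*9.52^i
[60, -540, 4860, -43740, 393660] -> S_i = 60*-9^i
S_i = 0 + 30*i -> [0, 30, 60, 90, 120]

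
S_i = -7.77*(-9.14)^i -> [-7.77, 71.02, -649.1, 5932.8, -54225.78]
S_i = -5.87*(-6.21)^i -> [-5.87, 36.45, -226.37, 1405.77, -8729.8]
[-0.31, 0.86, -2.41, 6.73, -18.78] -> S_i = -0.31*(-2.79)^i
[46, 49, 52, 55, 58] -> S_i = 46 + 3*i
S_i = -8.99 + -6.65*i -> [-8.99, -15.64, -22.29, -28.94, -35.59]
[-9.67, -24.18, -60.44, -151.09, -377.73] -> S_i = -9.67*2.50^i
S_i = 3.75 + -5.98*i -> [3.75, -2.23, -8.21, -14.19, -20.17]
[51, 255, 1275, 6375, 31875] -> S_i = 51*5^i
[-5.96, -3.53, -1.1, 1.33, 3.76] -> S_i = -5.96 + 2.43*i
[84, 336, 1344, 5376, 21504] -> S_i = 84*4^i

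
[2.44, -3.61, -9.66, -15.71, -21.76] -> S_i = 2.44 + -6.05*i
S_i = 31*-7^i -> [31, -217, 1519, -10633, 74431]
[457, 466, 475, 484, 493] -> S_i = 457 + 9*i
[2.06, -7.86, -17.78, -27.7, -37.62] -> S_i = 2.06 + -9.92*i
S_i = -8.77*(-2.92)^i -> [-8.77, 25.61, -74.78, 218.35, -637.57]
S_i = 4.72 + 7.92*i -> [4.72, 12.64, 20.56, 28.48, 36.4]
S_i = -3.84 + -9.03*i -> [-3.84, -12.87, -21.9, -30.93, -39.96]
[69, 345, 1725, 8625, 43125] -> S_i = 69*5^i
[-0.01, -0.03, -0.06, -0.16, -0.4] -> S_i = -0.01*2.52^i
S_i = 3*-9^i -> [3, -27, 243, -2187, 19683]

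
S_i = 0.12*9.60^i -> [0.12, 1.15, 11.06, 106.17, 1019.22]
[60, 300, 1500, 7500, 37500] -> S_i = 60*5^i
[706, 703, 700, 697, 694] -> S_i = 706 + -3*i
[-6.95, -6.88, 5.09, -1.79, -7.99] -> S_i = Random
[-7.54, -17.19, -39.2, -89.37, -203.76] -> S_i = -7.54*2.28^i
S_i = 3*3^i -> [3, 9, 27, 81, 243]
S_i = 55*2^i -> [55, 110, 220, 440, 880]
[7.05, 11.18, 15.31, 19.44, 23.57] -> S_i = 7.05 + 4.13*i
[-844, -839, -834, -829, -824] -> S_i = -844 + 5*i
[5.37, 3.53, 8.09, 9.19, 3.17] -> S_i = Random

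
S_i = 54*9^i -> [54, 486, 4374, 39366, 354294]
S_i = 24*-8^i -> [24, -192, 1536, -12288, 98304]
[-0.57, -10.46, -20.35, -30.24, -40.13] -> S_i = -0.57 + -9.89*i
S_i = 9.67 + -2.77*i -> [9.67, 6.9, 4.13, 1.36, -1.41]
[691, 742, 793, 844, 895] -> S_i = 691 + 51*i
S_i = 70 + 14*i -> [70, 84, 98, 112, 126]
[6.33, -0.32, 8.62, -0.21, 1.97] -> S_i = Random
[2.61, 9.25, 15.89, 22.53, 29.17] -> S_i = 2.61 + 6.64*i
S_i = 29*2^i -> [29, 58, 116, 232, 464]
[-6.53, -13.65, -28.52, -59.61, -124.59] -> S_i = -6.53*2.09^i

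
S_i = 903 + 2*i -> [903, 905, 907, 909, 911]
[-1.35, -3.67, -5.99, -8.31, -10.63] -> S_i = -1.35 + -2.32*i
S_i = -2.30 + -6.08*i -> [-2.3, -8.38, -14.46, -20.54, -26.62]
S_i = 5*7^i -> [5, 35, 245, 1715, 12005]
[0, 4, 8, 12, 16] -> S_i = 0 + 4*i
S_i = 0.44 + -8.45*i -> [0.44, -8.01, -16.46, -24.91, -33.36]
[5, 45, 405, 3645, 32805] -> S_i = 5*9^i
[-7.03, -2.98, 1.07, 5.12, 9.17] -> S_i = -7.03 + 4.05*i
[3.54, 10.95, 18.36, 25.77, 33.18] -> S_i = 3.54 + 7.41*i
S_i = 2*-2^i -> [2, -4, 8, -16, 32]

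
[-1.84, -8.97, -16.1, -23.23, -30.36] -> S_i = -1.84 + -7.13*i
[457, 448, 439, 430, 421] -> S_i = 457 + -9*i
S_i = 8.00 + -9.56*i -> [8.0, -1.56, -11.12, -20.68, -30.24]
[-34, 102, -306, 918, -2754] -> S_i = -34*-3^i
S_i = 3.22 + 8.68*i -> [3.22, 11.9, 20.58, 29.26, 37.94]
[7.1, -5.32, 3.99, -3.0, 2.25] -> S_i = 7.10*(-0.75)^i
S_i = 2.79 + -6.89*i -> [2.79, -4.1, -10.99, -17.88, -24.77]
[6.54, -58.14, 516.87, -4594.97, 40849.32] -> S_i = 6.54*(-8.89)^i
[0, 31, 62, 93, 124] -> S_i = 0 + 31*i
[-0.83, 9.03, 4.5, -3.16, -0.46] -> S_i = Random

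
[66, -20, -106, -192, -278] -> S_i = 66 + -86*i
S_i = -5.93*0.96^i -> [-5.93, -5.69, -5.47, -5.25, -5.04]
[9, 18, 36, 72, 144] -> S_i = 9*2^i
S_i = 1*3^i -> [1, 3, 9, 27, 81]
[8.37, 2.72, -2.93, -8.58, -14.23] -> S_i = 8.37 + -5.65*i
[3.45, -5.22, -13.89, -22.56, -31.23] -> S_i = 3.45 + -8.67*i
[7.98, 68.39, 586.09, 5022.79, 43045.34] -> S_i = 7.98*8.57^i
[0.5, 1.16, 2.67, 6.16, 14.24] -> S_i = 0.50*2.31^i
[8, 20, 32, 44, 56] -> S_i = 8 + 12*i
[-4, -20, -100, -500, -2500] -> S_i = -4*5^i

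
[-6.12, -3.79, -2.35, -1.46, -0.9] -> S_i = -6.12*0.62^i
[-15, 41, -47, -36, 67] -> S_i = Random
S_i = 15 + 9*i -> [15, 24, 33, 42, 51]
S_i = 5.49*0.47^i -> [5.49, 2.58, 1.21, 0.57, 0.27]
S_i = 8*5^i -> [8, 40, 200, 1000, 5000]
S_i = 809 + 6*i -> [809, 815, 821, 827, 833]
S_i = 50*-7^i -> [50, -350, 2450, -17150, 120050]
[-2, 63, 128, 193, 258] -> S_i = -2 + 65*i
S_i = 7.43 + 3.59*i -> [7.43, 11.02, 14.61, 18.2, 21.79]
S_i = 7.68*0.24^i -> [7.68, 1.84, 0.44, 0.11, 0.03]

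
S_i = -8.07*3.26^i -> [-8.07, -26.31, -85.76, -279.59, -911.47]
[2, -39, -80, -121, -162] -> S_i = 2 + -41*i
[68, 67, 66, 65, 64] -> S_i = 68 + -1*i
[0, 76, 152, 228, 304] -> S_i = 0 + 76*i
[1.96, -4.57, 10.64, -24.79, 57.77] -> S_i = 1.96*(-2.33)^i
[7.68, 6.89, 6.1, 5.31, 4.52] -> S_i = 7.68 + -0.79*i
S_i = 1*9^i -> [1, 9, 81, 729, 6561]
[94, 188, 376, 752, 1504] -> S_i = 94*2^i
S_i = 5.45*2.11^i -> [5.45, 11.5, 24.26, 51.2, 108.03]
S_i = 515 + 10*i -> [515, 525, 535, 545, 555]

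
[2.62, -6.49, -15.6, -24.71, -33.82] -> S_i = 2.62 + -9.11*i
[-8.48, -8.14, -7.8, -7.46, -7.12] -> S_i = -8.48 + 0.34*i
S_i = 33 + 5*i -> [33, 38, 43, 48, 53]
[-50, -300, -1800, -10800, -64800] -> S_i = -50*6^i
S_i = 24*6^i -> [24, 144, 864, 5184, 31104]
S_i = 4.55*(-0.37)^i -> [4.55, -1.68, 0.62, -0.23, 0.09]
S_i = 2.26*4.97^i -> [2.26, 11.23, 55.82, 277.45, 1378.9]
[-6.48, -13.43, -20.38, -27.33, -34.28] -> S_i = -6.48 + -6.95*i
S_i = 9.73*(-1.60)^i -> [9.73, -15.57, 24.91, -39.85, 63.77]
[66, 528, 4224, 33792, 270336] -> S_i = 66*8^i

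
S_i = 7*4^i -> [7, 28, 112, 448, 1792]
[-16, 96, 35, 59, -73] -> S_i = Random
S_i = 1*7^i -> [1, 7, 49, 343, 2401]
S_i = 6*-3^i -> [6, -18, 54, -162, 486]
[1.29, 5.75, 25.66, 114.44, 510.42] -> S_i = 1.29*4.46^i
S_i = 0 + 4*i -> [0, 4, 8, 12, 16]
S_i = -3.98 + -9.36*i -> [-3.98, -13.34, -22.7, -32.06, -41.42]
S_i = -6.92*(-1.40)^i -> [-6.92, 9.69, -13.56, 18.99, -26.58]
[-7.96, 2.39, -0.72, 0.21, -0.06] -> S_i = -7.96*(-0.30)^i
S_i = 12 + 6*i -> [12, 18, 24, 30, 36]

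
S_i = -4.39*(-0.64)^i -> [-4.39, 2.81, -1.8, 1.15, -0.74]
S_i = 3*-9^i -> [3, -27, 243, -2187, 19683]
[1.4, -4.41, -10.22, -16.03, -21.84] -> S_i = 1.40 + -5.81*i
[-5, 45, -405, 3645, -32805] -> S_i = -5*-9^i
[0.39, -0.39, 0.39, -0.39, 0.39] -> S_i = 0.39*(-1.00)^i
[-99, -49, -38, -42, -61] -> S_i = Random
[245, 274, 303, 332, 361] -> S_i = 245 + 29*i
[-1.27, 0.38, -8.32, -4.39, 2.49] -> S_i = Random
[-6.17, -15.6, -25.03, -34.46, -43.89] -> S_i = -6.17 + -9.43*i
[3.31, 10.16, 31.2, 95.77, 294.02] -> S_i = 3.31*3.07^i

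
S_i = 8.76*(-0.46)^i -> [8.76, -4.03, 1.85, -0.85, 0.39]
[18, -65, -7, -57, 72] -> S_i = Random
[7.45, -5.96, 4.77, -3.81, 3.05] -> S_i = 7.45*(-0.80)^i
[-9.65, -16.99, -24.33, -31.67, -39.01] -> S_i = -9.65 + -7.34*i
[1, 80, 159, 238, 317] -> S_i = 1 + 79*i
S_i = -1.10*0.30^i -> [-1.1, -0.33, -0.1, -0.03, -0.01]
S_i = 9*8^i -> [9, 72, 576, 4608, 36864]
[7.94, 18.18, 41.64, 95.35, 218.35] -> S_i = 7.94*2.29^i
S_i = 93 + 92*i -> [93, 185, 277, 369, 461]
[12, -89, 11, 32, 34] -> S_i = Random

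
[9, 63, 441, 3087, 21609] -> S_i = 9*7^i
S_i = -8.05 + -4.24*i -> [-8.05, -12.29, -16.53, -20.77, -25.01]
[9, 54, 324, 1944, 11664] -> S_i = 9*6^i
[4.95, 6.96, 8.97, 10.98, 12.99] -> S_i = 4.95 + 2.01*i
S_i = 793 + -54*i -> [793, 739, 685, 631, 577]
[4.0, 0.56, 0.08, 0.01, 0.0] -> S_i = 4.00*0.14^i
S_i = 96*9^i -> [96, 864, 7776, 69984, 629856]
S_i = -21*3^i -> [-21, -63, -189, -567, -1701]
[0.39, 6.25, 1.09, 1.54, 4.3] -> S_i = Random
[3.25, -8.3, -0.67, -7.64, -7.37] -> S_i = Random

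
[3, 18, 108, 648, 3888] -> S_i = 3*6^i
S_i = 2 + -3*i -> [2, -1, -4, -7, -10]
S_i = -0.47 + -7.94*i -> [-0.47, -8.41, -16.35, -24.29, -32.23]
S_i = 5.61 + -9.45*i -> [5.61, -3.84, -13.29, -22.74, -32.19]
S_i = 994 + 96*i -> [994, 1090, 1186, 1282, 1378]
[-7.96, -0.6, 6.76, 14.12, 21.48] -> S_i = -7.96 + 7.36*i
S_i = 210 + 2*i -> [210, 212, 214, 216, 218]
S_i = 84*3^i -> [84, 252, 756, 2268, 6804]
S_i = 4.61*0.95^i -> [4.61, 4.38, 4.16, 3.95, 3.75]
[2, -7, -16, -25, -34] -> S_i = 2 + -9*i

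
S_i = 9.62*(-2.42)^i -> [9.62, -23.28, 56.34, -136.34, 329.94]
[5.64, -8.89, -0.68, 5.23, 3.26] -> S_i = Random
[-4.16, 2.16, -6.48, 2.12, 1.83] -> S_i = Random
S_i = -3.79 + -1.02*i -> [-3.79, -4.81, -5.83, -6.85, -7.87]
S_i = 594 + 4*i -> [594, 598, 602, 606, 610]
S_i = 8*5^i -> [8, 40, 200, 1000, 5000]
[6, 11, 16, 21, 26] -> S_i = 6 + 5*i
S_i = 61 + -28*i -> [61, 33, 5, -23, -51]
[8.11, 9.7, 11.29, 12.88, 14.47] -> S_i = 8.11 + 1.59*i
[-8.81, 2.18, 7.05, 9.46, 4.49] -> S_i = Random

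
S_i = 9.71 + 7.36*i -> [9.71, 17.07, 24.43, 31.79, 39.15]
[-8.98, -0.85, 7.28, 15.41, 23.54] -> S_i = -8.98 + 8.13*i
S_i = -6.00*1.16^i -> [-6.0, -6.96, -8.07, -9.37, -10.86]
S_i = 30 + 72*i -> [30, 102, 174, 246, 318]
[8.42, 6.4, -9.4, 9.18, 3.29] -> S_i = Random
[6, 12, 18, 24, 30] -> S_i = 6 + 6*i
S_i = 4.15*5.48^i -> [4.15, 22.74, 124.63, 682.95, 3742.57]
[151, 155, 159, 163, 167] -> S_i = 151 + 4*i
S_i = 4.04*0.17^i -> [4.04, 0.69, 0.12, 0.02, 0.0]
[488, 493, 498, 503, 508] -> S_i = 488 + 5*i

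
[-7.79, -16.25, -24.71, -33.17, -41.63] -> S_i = -7.79 + -8.46*i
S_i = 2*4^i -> [2, 8, 32, 128, 512]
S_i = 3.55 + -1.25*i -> [3.55, 2.3, 1.05, -0.2, -1.45]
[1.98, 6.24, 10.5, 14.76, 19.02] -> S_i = 1.98 + 4.26*i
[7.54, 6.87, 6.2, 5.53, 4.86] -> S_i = 7.54 + -0.67*i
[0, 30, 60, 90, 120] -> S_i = 0 + 30*i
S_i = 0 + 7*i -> [0, 7, 14, 21, 28]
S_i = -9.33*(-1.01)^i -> [-9.33, 9.42, -9.52, 9.61, -9.71]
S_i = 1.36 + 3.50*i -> [1.36, 4.86, 8.36, 11.86, 15.36]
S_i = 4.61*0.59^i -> [4.61, 2.72, 1.6, 0.95, 0.56]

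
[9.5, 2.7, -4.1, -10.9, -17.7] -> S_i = 9.50 + -6.80*i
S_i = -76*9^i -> [-76, -684, -6156, -55404, -498636]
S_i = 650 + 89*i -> [650, 739, 828, 917, 1006]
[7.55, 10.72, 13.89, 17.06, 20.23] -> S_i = 7.55 + 3.17*i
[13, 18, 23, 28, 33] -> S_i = 13 + 5*i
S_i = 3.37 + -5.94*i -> [3.37, -2.57, -8.51, -14.45, -20.39]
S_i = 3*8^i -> [3, 24, 192, 1536, 12288]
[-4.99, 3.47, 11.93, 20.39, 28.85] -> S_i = -4.99 + 8.46*i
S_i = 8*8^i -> [8, 64, 512, 4096, 32768]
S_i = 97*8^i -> [97, 776, 6208, 49664, 397312]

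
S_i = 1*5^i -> [1, 5, 25, 125, 625]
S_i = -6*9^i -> [-6, -54, -486, -4374, -39366]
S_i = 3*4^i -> [3, 12, 48, 192, 768]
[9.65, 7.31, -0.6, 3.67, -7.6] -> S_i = Random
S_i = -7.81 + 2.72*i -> [-7.81, -5.09, -2.37, 0.35, 3.07]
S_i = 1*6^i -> [1, 6, 36, 216, 1296]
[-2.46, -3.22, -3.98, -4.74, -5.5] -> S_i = -2.46 + -0.76*i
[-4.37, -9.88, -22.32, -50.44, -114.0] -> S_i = -4.37*2.26^i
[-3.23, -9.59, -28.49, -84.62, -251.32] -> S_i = -3.23*2.97^i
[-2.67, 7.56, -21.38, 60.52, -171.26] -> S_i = -2.67*(-2.83)^i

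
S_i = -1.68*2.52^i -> [-1.68, -4.23, -10.67, -26.89, -67.75]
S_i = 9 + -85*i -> [9, -76, -161, -246, -331]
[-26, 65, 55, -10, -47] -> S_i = Random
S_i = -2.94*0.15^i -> [-2.94, -0.44, -0.07, -0.01, -0.0]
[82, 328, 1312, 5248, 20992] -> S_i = 82*4^i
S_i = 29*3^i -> [29, 87, 261, 783, 2349]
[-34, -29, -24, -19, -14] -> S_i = -34 + 5*i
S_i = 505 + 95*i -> [505, 600, 695, 790, 885]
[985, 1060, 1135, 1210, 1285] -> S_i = 985 + 75*i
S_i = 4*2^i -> [4, 8, 16, 32, 64]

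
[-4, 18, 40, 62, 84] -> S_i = -4 + 22*i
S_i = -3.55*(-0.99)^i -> [-3.55, 3.51, -3.48, 3.44, -3.41]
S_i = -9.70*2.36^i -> [-9.7, -22.89, -54.03, -127.5, -300.9]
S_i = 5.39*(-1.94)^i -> [5.39, -10.46, 20.29, -39.35, 76.35]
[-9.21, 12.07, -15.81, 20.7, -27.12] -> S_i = -9.21*(-1.31)^i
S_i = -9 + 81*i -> [-9, 72, 153, 234, 315]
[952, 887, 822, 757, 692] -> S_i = 952 + -65*i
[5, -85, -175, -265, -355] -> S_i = 5 + -90*i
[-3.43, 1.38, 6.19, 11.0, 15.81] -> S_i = -3.43 + 4.81*i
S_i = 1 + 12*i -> [1, 13, 25, 37, 49]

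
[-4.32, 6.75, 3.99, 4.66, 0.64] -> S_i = Random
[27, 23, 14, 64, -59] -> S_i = Random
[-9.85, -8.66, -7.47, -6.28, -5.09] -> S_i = -9.85 + 1.19*i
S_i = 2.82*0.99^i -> [2.82, 2.79, 2.76, 2.74, 2.71]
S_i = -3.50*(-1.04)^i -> [-3.5, 3.64, -3.79, 3.94, -4.09]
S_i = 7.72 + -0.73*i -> [7.72, 6.99, 6.26, 5.53, 4.8]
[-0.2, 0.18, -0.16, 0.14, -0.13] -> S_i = -0.20*(-0.89)^i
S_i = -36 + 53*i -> [-36, 17, 70, 123, 176]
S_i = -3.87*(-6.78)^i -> [-3.87, 26.24, -177.9, 1206.15, -8177.67]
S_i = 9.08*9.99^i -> [9.08, 90.71, 906.18, 9052.79, 90437.34]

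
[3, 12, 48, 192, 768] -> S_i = 3*4^i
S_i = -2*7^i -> [-2, -14, -98, -686, -4802]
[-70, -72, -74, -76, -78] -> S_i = -70 + -2*i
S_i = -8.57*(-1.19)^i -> [-8.57, 10.2, -12.14, 14.44, -17.19]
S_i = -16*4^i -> [-16, -64, -256, -1024, -4096]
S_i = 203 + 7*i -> [203, 210, 217, 224, 231]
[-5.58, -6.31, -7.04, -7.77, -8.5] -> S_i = -5.58 + -0.73*i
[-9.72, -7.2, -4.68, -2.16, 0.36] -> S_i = -9.72 + 2.52*i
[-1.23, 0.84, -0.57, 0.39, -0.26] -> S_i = -1.23*(-0.68)^i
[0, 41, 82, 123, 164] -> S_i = 0 + 41*i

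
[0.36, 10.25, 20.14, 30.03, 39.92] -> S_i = 0.36 + 9.89*i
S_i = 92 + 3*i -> [92, 95, 98, 101, 104]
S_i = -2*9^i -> [-2, -18, -162, -1458, -13122]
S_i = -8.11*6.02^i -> [-8.11, -48.82, -293.91, -1769.34, -10651.4]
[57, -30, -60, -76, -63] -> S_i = Random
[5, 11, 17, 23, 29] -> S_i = 5 + 6*i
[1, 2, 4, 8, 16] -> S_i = 1*2^i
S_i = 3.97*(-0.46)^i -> [3.97, -1.83, 0.84, -0.39, 0.18]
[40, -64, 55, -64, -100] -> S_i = Random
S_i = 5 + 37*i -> [5, 42, 79, 116, 153]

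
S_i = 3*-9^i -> [3, -27, 243, -2187, 19683]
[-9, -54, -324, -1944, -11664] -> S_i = -9*6^i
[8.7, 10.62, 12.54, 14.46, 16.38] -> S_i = 8.70 + 1.92*i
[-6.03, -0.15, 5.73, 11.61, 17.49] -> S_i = -6.03 + 5.88*i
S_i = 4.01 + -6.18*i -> [4.01, -2.17, -8.35, -14.53, -20.71]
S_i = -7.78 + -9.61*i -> [-7.78, -17.39, -27.0, -36.61, -46.22]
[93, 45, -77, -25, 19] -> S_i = Random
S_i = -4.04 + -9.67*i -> [-4.04, -13.71, -23.38, -33.05, -42.72]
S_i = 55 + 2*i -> [55, 57, 59, 61, 63]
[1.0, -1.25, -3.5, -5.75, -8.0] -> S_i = 1.00 + -2.25*i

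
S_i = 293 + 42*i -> [293, 335, 377, 419, 461]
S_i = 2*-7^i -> [2, -14, 98, -686, 4802]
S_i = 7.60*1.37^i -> [7.6, 10.41, 14.26, 19.54, 26.77]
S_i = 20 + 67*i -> [20, 87, 154, 221, 288]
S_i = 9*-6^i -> [9, -54, 324, -1944, 11664]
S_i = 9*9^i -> [9, 81, 729, 6561, 59049]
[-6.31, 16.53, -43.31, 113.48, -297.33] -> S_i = -6.31*(-2.62)^i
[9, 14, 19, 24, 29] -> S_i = 9 + 5*i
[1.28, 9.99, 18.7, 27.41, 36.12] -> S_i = 1.28 + 8.71*i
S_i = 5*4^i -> [5, 20, 80, 320, 1280]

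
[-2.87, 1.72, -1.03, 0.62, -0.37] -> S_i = -2.87*(-0.60)^i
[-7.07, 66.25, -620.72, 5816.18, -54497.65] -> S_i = -7.07*(-9.37)^i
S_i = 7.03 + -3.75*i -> [7.03, 3.28, -0.47, -4.22, -7.97]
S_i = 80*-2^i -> [80, -160, 320, -640, 1280]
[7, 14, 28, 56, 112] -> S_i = 7*2^i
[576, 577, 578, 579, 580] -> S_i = 576 + 1*i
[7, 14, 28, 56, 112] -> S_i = 7*2^i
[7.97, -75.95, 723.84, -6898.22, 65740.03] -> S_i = 7.97*(-9.53)^i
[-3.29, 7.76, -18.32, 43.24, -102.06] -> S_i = -3.29*(-2.36)^i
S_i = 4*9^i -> [4, 36, 324, 2916, 26244]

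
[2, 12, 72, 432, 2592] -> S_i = 2*6^i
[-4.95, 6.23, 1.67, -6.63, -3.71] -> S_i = Random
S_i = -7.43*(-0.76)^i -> [-7.43, 5.65, -4.29, 3.26, -2.48]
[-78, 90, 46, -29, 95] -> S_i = Random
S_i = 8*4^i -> [8, 32, 128, 512, 2048]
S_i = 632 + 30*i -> [632, 662, 692, 722, 752]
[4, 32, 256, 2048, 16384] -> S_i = 4*8^i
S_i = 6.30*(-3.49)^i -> [6.3, -21.99, 76.73, -267.8, 934.64]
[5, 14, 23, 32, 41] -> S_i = 5 + 9*i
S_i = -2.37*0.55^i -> [-2.37, -1.3, -0.72, -0.39, -0.22]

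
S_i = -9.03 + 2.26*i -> [-9.03, -6.77, -4.51, -2.25, 0.01]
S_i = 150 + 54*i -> [150, 204, 258, 312, 366]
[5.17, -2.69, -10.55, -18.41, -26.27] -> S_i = 5.17 + -7.86*i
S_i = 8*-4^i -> [8, -32, 128, -512, 2048]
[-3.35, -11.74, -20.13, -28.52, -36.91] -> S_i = -3.35 + -8.39*i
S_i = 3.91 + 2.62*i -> [3.91, 6.53, 9.15, 11.77, 14.39]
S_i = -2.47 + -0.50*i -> [-2.47, -2.97, -3.47, -3.97, -4.47]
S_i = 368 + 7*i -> [368, 375, 382, 389, 396]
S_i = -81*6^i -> [-81, -486, -2916, -17496, -104976]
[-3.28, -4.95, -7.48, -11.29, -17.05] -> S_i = -3.28*1.51^i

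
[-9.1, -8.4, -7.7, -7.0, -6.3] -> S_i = -9.10 + 0.70*i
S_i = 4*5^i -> [4, 20, 100, 500, 2500]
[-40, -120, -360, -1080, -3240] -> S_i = -40*3^i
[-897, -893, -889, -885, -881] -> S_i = -897 + 4*i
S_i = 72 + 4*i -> [72, 76, 80, 84, 88]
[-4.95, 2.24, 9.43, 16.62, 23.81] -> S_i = -4.95 + 7.19*i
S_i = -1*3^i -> [-1, -3, -9, -27, -81]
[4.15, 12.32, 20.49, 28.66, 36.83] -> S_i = 4.15 + 8.17*i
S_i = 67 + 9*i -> [67, 76, 85, 94, 103]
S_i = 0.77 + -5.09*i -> [0.77, -4.32, -9.41, -14.5, -19.59]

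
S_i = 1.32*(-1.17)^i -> [1.32, -1.54, 1.81, -2.11, 2.47]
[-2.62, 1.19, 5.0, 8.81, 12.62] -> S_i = -2.62 + 3.81*i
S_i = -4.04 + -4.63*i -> [-4.04, -8.67, -13.3, -17.93, -22.56]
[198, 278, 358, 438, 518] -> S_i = 198 + 80*i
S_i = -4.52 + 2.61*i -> [-4.52, -1.91, 0.7, 3.31, 5.92]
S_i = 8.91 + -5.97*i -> [8.91, 2.94, -3.03, -9.0, -14.97]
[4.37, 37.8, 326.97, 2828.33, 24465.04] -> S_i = 4.37*8.65^i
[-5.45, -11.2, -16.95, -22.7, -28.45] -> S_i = -5.45 + -5.75*i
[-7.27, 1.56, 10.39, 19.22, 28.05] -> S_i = -7.27 + 8.83*i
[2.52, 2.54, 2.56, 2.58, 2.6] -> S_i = 2.52 + 0.02*i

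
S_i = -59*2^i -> [-59, -118, -236, -472, -944]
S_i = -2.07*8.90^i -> [-2.07, -18.42, -163.96, -1459.29, -12987.64]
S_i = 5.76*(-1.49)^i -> [5.76, -8.58, 12.79, -19.05, 28.39]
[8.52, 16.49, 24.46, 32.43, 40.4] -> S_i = 8.52 + 7.97*i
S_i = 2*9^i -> [2, 18, 162, 1458, 13122]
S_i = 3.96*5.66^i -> [3.96, 22.41, 126.86, 718.03, 4064.07]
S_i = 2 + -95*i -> [2, -93, -188, -283, -378]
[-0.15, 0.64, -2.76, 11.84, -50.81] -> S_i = -0.15*(-4.29)^i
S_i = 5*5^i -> [5, 25, 125, 625, 3125]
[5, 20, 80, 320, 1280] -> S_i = 5*4^i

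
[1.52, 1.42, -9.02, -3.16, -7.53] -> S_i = Random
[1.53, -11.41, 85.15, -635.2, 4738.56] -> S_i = 1.53*(-7.46)^i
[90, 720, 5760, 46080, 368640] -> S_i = 90*8^i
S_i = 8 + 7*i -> [8, 15, 22, 29, 36]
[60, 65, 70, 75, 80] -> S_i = 60 + 5*i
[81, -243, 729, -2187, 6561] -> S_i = 81*-3^i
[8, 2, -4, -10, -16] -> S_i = 8 + -6*i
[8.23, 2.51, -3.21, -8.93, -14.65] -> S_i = 8.23 + -5.72*i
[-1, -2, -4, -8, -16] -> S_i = -1*2^i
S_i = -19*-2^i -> [-19, 38, -76, 152, -304]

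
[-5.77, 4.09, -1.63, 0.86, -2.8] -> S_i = Random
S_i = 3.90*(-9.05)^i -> [3.9, -35.3, 319.42, -2890.75, 26161.28]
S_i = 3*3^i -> [3, 9, 27, 81, 243]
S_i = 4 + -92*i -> [4, -88, -180, -272, -364]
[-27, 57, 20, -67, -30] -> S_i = Random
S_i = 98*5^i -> [98, 490, 2450, 12250, 61250]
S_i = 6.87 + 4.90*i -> [6.87, 11.77, 16.67, 21.57, 26.47]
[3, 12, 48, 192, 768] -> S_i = 3*4^i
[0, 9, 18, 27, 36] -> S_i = 0 + 9*i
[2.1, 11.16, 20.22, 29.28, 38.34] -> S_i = 2.10 + 9.06*i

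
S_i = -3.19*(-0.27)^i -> [-3.19, 0.86, -0.23, 0.06, -0.02]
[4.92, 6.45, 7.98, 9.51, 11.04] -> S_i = 4.92 + 1.53*i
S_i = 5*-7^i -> [5, -35, 245, -1715, 12005]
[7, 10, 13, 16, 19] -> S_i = 7 + 3*i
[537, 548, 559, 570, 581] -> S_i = 537 + 11*i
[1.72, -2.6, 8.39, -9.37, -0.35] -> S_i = Random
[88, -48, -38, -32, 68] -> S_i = Random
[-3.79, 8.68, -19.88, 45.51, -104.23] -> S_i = -3.79*(-2.29)^i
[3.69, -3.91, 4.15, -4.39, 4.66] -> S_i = 3.69*(-1.06)^i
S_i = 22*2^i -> [22, 44, 88, 176, 352]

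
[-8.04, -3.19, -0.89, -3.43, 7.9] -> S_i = Random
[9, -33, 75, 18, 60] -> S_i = Random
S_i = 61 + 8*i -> [61, 69, 77, 85, 93]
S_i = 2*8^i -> [2, 16, 128, 1024, 8192]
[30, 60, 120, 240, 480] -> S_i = 30*2^i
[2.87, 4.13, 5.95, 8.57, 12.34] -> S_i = 2.87*1.44^i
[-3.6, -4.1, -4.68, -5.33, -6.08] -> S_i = -3.60*1.14^i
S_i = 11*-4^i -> [11, -44, 176, -704, 2816]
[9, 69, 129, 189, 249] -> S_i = 9 + 60*i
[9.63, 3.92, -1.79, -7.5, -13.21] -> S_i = 9.63 + -5.71*i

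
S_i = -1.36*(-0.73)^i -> [-1.36, 0.99, -0.72, 0.53, -0.39]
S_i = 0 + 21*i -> [0, 21, 42, 63, 84]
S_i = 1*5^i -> [1, 5, 25, 125, 625]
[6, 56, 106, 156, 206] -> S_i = 6 + 50*i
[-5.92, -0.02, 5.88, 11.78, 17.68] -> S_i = -5.92 + 5.90*i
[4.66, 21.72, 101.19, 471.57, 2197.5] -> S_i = 4.66*4.66^i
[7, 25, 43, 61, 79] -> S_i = 7 + 18*i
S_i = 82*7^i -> [82, 574, 4018, 28126, 196882]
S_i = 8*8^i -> [8, 64, 512, 4096, 32768]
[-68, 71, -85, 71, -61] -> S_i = Random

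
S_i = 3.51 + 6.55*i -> [3.51, 10.06, 16.61, 23.16, 29.71]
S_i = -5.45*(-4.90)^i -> [-5.45, 26.7, -130.85, 641.19, -3141.82]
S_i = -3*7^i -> [-3, -21, -147, -1029, -7203]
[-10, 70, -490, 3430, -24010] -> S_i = -10*-7^i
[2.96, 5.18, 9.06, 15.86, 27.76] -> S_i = 2.96*1.75^i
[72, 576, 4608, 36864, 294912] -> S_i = 72*8^i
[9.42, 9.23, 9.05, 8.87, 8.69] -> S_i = 9.42*0.98^i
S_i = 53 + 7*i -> [53, 60, 67, 74, 81]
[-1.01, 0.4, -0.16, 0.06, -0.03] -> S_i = -1.01*(-0.40)^i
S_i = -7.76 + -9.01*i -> [-7.76, -16.77, -25.78, -34.79, -43.8]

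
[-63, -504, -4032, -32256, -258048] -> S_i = -63*8^i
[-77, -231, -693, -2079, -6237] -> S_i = -77*3^i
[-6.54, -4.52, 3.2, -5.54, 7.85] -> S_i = Random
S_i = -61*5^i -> [-61, -305, -1525, -7625, -38125]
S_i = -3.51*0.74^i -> [-3.51, -2.6, -1.92, -1.42, -1.05]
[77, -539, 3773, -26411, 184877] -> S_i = 77*-7^i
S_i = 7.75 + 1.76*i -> [7.75, 9.51, 11.27, 13.03, 14.79]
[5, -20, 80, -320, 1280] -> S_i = 5*-4^i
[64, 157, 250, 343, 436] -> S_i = 64 + 93*i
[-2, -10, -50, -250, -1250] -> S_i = -2*5^i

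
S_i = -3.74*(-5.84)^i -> [-3.74, 21.84, -127.55, 744.92, -4350.34]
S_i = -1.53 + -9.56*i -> [-1.53, -11.09, -20.65, -30.21, -39.77]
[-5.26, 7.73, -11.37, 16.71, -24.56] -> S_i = -5.26*(-1.47)^i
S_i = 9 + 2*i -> [9, 11, 13, 15, 17]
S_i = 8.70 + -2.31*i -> [8.7, 6.39, 4.08, 1.77, -0.54]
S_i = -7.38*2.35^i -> [-7.38, -17.34, -40.76, -95.78, -225.08]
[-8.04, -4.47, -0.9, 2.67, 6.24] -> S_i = -8.04 + 3.57*i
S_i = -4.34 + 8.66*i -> [-4.34, 4.32, 12.98, 21.64, 30.3]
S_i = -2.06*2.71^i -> [-2.06, -5.58, -15.13, -41.0, -111.11]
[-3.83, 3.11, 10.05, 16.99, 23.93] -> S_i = -3.83 + 6.94*i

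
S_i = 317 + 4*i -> [317, 321, 325, 329, 333]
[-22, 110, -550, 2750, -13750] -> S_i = -22*-5^i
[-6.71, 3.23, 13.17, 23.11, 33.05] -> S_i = -6.71 + 9.94*i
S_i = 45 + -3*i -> [45, 42, 39, 36, 33]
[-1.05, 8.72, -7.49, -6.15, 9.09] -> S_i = Random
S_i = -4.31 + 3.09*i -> [-4.31, -1.22, 1.87, 4.96, 8.05]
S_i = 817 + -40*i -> [817, 777, 737, 697, 657]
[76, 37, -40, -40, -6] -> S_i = Random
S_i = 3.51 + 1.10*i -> [3.51, 4.61, 5.71, 6.81, 7.91]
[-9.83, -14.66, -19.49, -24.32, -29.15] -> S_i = -9.83 + -4.83*i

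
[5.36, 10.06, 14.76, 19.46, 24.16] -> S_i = 5.36 + 4.70*i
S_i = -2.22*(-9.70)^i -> [-2.22, 21.53, -208.88, 2026.13, -19653.5]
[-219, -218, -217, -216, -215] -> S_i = -219 + 1*i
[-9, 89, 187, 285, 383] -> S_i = -9 + 98*i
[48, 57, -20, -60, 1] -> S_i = Random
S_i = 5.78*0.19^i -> [5.78, 1.1, 0.21, 0.04, 0.01]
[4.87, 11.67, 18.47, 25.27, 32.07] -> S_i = 4.87 + 6.80*i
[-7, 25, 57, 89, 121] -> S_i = -7 + 32*i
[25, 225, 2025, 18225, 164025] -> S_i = 25*9^i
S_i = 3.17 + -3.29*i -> [3.17, -0.12, -3.41, -6.7, -9.99]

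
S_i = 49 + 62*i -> [49, 111, 173, 235, 297]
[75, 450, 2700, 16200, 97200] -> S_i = 75*6^i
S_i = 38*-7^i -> [38, -266, 1862, -13034, 91238]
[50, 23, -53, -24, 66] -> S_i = Random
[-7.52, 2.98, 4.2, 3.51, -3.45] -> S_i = Random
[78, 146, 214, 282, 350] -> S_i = 78 + 68*i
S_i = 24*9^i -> [24, 216, 1944, 17496, 157464]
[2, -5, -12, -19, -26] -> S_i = 2 + -7*i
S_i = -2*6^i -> [-2, -12, -72, -432, -2592]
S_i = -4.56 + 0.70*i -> [-4.56, -3.86, -3.16, -2.46, -1.76]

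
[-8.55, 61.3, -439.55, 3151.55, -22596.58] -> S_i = -8.55*(-7.17)^i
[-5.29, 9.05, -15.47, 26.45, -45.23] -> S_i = -5.29*(-1.71)^i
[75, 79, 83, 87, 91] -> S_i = 75 + 4*i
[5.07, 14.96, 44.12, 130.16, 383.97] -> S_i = 5.07*2.95^i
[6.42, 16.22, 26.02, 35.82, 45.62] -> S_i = 6.42 + 9.80*i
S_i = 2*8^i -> [2, 16, 128, 1024, 8192]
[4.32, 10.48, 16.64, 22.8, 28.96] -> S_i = 4.32 + 6.16*i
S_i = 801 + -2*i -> [801, 799, 797, 795, 793]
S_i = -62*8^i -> [-62, -496, -3968, -31744, -253952]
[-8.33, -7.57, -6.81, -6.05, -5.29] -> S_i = -8.33 + 0.76*i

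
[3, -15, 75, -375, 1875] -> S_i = 3*-5^i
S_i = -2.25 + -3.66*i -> [-2.25, -5.91, -9.57, -13.23, -16.89]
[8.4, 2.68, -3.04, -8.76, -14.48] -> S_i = 8.40 + -5.72*i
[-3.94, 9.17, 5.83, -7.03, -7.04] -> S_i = Random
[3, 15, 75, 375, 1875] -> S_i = 3*5^i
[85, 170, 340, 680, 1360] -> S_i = 85*2^i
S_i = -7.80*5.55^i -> [-7.8, -43.29, -240.26, -1333.44, -7400.59]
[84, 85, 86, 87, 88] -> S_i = 84 + 1*i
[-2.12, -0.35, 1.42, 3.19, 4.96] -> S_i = -2.12 + 1.77*i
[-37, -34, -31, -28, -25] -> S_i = -37 + 3*i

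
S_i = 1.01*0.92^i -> [1.01, 0.93, 0.85, 0.79, 0.72]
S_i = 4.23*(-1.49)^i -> [4.23, -6.3, 9.39, -13.99, 20.85]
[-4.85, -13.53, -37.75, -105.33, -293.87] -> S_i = -4.85*2.79^i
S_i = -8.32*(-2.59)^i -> [-8.32, 21.55, -55.81, 144.55, -374.39]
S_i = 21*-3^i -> [21, -63, 189, -567, 1701]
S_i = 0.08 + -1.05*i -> [0.08, -0.97, -2.02, -3.07, -4.12]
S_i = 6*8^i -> [6, 48, 384, 3072, 24576]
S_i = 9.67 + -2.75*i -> [9.67, 6.92, 4.17, 1.42, -1.33]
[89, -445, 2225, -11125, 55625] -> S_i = 89*-5^i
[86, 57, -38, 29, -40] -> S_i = Random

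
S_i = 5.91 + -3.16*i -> [5.91, 2.75, -0.41, -3.57, -6.73]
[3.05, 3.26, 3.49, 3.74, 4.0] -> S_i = 3.05*1.07^i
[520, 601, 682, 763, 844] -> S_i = 520 + 81*i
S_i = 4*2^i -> [4, 8, 16, 32, 64]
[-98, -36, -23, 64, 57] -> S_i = Random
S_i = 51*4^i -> [51, 204, 816, 3264, 13056]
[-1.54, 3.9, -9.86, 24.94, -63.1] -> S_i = -1.54*(-2.53)^i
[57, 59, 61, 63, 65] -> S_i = 57 + 2*i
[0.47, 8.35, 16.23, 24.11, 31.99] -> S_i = 0.47 + 7.88*i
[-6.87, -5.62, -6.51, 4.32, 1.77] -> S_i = Random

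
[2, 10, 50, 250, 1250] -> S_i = 2*5^i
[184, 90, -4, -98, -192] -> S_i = 184 + -94*i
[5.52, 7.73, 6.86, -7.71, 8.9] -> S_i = Random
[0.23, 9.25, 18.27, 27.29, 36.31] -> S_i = 0.23 + 9.02*i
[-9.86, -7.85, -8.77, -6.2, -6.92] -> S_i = Random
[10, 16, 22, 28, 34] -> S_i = 10 + 6*i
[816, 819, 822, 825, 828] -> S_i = 816 + 3*i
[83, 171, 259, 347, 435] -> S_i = 83 + 88*i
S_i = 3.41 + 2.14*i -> [3.41, 5.55, 7.69, 9.83, 11.97]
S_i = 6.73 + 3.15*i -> [6.73, 9.88, 13.03, 16.18, 19.33]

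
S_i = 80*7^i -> [80, 560, 3920, 27440, 192080]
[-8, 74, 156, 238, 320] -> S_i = -8 + 82*i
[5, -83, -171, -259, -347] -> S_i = 5 + -88*i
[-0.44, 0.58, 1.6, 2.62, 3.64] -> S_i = -0.44 + 1.02*i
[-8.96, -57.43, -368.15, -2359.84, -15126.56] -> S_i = -8.96*6.41^i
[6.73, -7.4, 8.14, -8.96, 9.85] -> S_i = 6.73*(-1.10)^i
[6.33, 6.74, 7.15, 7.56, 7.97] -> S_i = 6.33 + 0.41*i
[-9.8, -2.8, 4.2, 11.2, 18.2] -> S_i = -9.80 + 7.00*i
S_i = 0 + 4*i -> [0, 4, 8, 12, 16]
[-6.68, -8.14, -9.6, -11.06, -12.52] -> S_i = -6.68 + -1.46*i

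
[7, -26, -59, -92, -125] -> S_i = 7 + -33*i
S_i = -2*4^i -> [-2, -8, -32, -128, -512]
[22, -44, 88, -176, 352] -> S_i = 22*-2^i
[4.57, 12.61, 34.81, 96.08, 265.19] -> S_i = 4.57*2.76^i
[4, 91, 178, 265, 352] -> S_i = 4 + 87*i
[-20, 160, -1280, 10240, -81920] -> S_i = -20*-8^i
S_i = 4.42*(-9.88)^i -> [4.42, -43.67, 431.46, -4262.78, 42116.28]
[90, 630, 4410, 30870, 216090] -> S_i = 90*7^i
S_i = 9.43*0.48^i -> [9.43, 4.53, 2.17, 1.04, 0.5]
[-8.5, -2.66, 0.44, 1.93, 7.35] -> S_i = Random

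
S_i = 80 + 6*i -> [80, 86, 92, 98, 104]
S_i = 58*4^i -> [58, 232, 928, 3712, 14848]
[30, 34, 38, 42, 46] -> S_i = 30 + 4*i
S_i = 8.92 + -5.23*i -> [8.92, 3.69, -1.54, -6.77, -12.0]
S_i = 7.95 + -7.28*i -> [7.95, 0.67, -6.61, -13.89, -21.17]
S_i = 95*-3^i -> [95, -285, 855, -2565, 7695]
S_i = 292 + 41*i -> [292, 333, 374, 415, 456]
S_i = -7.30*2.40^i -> [-7.3, -17.52, -42.05, -100.92, -242.2]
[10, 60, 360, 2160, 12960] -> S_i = 10*6^i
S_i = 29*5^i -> [29, 145, 725, 3625, 18125]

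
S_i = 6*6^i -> [6, 36, 216, 1296, 7776]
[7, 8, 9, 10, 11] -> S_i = 7 + 1*i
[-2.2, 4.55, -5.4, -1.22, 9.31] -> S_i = Random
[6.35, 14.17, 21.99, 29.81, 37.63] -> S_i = 6.35 + 7.82*i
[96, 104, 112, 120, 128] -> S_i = 96 + 8*i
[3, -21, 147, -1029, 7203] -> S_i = 3*-7^i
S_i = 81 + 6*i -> [81, 87, 93, 99, 105]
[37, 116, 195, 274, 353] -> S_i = 37 + 79*i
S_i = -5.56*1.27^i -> [-5.56, -7.06, -8.97, -11.39, -14.46]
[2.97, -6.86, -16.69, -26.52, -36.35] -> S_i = 2.97 + -9.83*i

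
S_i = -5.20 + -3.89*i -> [-5.2, -9.09, -12.98, -16.87, -20.76]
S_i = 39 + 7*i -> [39, 46, 53, 60, 67]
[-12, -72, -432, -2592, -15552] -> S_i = -12*6^i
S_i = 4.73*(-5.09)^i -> [4.73, -24.08, 122.55, -623.76, 3174.92]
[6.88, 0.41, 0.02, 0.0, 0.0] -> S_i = 6.88*0.06^i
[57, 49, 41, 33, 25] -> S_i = 57 + -8*i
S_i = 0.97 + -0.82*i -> [0.97, 0.15, -0.67, -1.49, -2.31]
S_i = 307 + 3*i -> [307, 310, 313, 316, 319]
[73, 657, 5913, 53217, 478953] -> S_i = 73*9^i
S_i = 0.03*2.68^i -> [0.03, 0.08, 0.22, 0.58, 1.55]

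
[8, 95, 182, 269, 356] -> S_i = 8 + 87*i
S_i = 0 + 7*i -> [0, 7, 14, 21, 28]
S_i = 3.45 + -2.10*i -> [3.45, 1.35, -0.75, -2.85, -4.95]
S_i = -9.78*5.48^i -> [-9.78, -53.59, -293.7, -1609.46, -8819.85]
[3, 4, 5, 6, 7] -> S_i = 3 + 1*i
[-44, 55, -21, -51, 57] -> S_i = Random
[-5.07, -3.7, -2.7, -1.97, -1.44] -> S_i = -5.07*0.73^i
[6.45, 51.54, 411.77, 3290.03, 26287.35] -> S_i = 6.45*7.99^i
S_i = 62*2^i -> [62, 124, 248, 496, 992]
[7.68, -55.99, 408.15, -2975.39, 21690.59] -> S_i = 7.68*(-7.29)^i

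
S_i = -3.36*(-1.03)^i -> [-3.36, 3.46, -3.56, 3.67, -3.78]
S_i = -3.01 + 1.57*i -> [-3.01, -1.44, 0.13, 1.7, 3.27]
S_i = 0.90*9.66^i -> [0.9, 8.69, 83.98, 811.29, 7837.02]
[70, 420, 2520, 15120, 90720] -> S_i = 70*6^i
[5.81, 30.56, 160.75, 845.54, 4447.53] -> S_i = 5.81*5.26^i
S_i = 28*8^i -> [28, 224, 1792, 14336, 114688]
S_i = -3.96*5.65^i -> [-3.96, -22.37, -126.41, -714.23, -4035.42]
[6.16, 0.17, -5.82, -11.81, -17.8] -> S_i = 6.16 + -5.99*i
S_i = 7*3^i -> [7, 21, 63, 189, 567]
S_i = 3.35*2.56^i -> [3.35, 8.58, 21.95, 56.2, 143.88]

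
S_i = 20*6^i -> [20, 120, 720, 4320, 25920]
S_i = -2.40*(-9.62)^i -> [-2.4, 23.09, -222.11, 2136.67, -20554.72]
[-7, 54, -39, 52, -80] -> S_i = Random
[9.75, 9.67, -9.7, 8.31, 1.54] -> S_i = Random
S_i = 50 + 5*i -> [50, 55, 60, 65, 70]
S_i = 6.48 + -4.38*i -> [6.48, 2.1, -2.28, -6.66, -11.04]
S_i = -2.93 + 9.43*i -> [-2.93, 6.5, 15.93, 25.36, 34.79]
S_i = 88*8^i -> [88, 704, 5632, 45056, 360448]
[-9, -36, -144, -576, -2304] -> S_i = -9*4^i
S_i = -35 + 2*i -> [-35, -33, -31, -29, -27]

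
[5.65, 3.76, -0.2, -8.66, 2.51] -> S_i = Random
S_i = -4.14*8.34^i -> [-4.14, -34.53, -287.96, -2401.59, -20029.24]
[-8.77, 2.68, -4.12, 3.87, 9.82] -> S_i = Random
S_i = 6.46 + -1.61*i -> [6.46, 4.85, 3.24, 1.63, 0.02]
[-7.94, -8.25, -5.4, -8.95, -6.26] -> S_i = Random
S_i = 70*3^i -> [70, 210, 630, 1890, 5670]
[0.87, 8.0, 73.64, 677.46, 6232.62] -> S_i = 0.87*9.20^i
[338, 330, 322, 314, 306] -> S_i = 338 + -8*i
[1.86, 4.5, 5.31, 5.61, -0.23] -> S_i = Random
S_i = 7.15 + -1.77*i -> [7.15, 5.38, 3.61, 1.84, 0.07]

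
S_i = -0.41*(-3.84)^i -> [-0.41, 1.57, -6.05, 23.22, -89.15]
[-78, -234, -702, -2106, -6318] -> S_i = -78*3^i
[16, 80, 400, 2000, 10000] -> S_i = 16*5^i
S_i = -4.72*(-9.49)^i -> [-4.72, 44.79, -425.08, 4034.04, -38283.08]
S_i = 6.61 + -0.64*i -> [6.61, 5.97, 5.33, 4.69, 4.05]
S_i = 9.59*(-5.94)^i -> [9.59, -56.96, 338.37, -2009.92, 11938.9]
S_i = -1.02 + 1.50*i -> [-1.02, 0.48, 1.98, 3.48, 4.98]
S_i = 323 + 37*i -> [323, 360, 397, 434, 471]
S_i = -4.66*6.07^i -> [-4.66, -28.29, -171.7, -1042.2, -6326.17]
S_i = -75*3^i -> [-75, -225, -675, -2025, -6075]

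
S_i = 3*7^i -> [3, 21, 147, 1029, 7203]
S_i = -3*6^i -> [-3, -18, -108, -648, -3888]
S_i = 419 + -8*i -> [419, 411, 403, 395, 387]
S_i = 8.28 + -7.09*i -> [8.28, 1.19, -5.9, -12.99, -20.08]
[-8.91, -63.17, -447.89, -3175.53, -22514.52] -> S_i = -8.91*7.09^i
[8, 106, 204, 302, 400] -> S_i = 8 + 98*i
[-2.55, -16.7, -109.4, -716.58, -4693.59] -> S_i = -2.55*6.55^i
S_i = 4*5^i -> [4, 20, 100, 500, 2500]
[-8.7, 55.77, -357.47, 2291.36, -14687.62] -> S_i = -8.70*(-6.41)^i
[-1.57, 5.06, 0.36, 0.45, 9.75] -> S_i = Random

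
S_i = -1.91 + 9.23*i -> [-1.91, 7.32, 16.55, 25.78, 35.01]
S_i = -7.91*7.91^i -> [-7.91, -62.57, -494.91, -3914.77, -30965.81]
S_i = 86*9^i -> [86, 774, 6966, 62694, 564246]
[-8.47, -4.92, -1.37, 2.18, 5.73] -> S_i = -8.47 + 3.55*i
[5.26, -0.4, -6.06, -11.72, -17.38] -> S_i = 5.26 + -5.66*i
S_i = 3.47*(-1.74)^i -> [3.47, -6.04, 10.51, -18.28, 31.81]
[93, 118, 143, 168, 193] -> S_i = 93 + 25*i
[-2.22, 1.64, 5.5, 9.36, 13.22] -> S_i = -2.22 + 3.86*i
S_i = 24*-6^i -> [24, -144, 864, -5184, 31104]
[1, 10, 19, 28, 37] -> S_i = 1 + 9*i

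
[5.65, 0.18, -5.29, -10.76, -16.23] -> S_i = 5.65 + -5.47*i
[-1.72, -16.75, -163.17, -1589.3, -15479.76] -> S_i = -1.72*9.74^i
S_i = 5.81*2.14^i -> [5.81, 12.43, 26.61, 56.94, 121.85]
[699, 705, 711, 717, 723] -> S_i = 699 + 6*i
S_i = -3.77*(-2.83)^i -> [-3.77, 10.67, -30.19, 85.45, -241.82]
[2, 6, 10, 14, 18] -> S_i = 2 + 4*i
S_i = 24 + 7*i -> [24, 31, 38, 45, 52]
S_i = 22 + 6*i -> [22, 28, 34, 40, 46]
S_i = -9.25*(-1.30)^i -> [-9.25, 12.02, -15.63, 20.32, -26.42]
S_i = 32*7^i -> [32, 224, 1568, 10976, 76832]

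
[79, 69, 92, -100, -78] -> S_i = Random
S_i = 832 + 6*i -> [832, 838, 844, 850, 856]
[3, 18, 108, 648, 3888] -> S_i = 3*6^i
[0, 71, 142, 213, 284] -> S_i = 0 + 71*i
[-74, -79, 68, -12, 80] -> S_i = Random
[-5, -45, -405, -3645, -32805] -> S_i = -5*9^i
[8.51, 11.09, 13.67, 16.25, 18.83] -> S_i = 8.51 + 2.58*i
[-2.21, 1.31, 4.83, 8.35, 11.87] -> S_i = -2.21 + 3.52*i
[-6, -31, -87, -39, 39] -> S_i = Random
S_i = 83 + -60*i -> [83, 23, -37, -97, -157]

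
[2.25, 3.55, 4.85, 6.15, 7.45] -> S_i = 2.25 + 1.30*i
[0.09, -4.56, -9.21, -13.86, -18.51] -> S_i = 0.09 + -4.65*i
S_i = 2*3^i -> [2, 6, 18, 54, 162]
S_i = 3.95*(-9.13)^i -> [3.95, -36.06, 329.26, -3006.14, 27446.07]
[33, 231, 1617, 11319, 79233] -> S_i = 33*7^i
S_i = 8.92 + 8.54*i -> [8.92, 17.46, 26.0, 34.54, 43.08]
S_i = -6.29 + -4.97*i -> [-6.29, -11.26, -16.23, -21.2, -26.17]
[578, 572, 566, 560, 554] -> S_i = 578 + -6*i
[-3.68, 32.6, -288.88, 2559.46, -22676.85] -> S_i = -3.68*(-8.86)^i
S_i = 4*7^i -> [4, 28, 196, 1372, 9604]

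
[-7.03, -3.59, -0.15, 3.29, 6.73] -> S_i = -7.03 + 3.44*i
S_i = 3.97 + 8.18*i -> [3.97, 12.15, 20.33, 28.51, 36.69]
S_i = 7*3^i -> [7, 21, 63, 189, 567]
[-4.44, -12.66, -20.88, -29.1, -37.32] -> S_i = -4.44 + -8.22*i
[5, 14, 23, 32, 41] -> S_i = 5 + 9*i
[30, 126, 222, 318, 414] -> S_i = 30 + 96*i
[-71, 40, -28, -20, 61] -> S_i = Random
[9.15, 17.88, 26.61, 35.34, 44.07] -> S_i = 9.15 + 8.73*i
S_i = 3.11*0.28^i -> [3.11, 0.87, 0.24, 0.07, 0.02]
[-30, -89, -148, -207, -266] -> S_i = -30 + -59*i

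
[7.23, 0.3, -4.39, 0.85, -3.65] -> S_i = Random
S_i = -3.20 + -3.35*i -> [-3.2, -6.55, -9.9, -13.25, -16.6]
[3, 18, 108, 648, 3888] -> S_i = 3*6^i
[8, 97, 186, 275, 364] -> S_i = 8 + 89*i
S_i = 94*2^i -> [94, 188, 376, 752, 1504]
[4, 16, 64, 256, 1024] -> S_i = 4*4^i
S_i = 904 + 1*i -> [904, 905, 906, 907, 908]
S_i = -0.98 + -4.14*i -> [-0.98, -5.12, -9.26, -13.4, -17.54]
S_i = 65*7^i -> [65, 455, 3185, 22295, 156065]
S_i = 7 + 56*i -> [7, 63, 119, 175, 231]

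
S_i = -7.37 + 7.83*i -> [-7.37, 0.46, 8.29, 16.12, 23.95]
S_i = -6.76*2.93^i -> [-6.76, -19.81, -58.03, -170.04, -498.22]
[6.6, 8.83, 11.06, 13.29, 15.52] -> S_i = 6.60 + 2.23*i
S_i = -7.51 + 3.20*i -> [-7.51, -4.31, -1.11, 2.09, 5.29]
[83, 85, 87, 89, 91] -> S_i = 83 + 2*i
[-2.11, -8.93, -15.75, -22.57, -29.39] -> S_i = -2.11 + -6.82*i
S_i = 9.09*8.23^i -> [9.09, 74.81, 615.69, 5067.15, 41702.61]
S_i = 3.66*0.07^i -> [3.66, 0.26, 0.02, 0.0, 0.0]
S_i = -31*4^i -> [-31, -124, -496, -1984, -7936]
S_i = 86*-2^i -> [86, -172, 344, -688, 1376]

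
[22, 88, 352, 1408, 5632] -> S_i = 22*4^i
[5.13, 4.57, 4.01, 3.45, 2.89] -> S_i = 5.13 + -0.56*i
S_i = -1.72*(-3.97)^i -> [-1.72, 6.83, -27.11, 107.62, -427.26]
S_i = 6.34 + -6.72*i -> [6.34, -0.38, -7.1, -13.82, -20.54]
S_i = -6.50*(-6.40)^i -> [-6.5, 41.6, -266.24, 1703.94, -10905.19]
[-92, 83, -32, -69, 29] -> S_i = Random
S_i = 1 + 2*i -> [1, 3, 5, 7, 9]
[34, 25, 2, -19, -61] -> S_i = Random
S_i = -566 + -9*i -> [-566, -575, -584, -593, -602]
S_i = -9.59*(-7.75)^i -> [-9.59, 74.32, -576.0, 4464.0, -34595.96]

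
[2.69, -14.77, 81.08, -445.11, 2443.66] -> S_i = 2.69*(-5.49)^i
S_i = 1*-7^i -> [1, -7, 49, -343, 2401]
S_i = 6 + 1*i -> [6, 7, 8, 9, 10]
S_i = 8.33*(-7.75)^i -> [8.33, -64.56, 500.32, -3877.48, 30050.51]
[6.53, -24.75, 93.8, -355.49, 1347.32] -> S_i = 6.53*(-3.79)^i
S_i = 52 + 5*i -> [52, 57, 62, 67, 72]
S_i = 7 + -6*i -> [7, 1, -5, -11, -17]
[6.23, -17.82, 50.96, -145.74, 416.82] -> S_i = 6.23*(-2.86)^i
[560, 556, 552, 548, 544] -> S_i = 560 + -4*i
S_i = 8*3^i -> [8, 24, 72, 216, 648]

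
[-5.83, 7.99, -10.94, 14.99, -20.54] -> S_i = -5.83*(-1.37)^i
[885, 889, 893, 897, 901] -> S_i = 885 + 4*i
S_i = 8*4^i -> [8, 32, 128, 512, 2048]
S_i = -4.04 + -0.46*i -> [-4.04, -4.5, -4.96, -5.42, -5.88]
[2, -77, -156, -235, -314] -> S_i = 2 + -79*i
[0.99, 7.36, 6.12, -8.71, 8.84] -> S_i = Random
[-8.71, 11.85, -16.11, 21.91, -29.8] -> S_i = -8.71*(-1.36)^i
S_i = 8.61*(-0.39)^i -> [8.61, -3.36, 1.31, -0.51, 0.2]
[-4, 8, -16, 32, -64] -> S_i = -4*-2^i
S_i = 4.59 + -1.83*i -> [4.59, 2.76, 0.93, -0.9, -2.73]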